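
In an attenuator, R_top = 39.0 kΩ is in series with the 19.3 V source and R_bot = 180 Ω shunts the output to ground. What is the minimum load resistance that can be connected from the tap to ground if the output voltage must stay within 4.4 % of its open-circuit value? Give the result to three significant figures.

Output resistance R_th = R_top‖R_bot = (39000 × 180)/39180 = 179.2 Ω.
The fractional drop is R_th/(R_th + R_L); requiring this ≤ 0.0440 gives R_L ≥ R_th(1/0.0440 − 1) = 179.2 × 21.73 = 3.89 kΩ.

R_L(min) ≈ 3.89 kΩ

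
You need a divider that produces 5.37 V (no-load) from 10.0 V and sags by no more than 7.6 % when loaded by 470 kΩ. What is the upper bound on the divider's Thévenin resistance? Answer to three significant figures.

R_th ≤ 38.7 kΩ

Loading drop = R_th/(R_th + R_L) ≤ 0.0760, so R_th ≤ R_L · ε/(1−ε) = 470 kΩ × 0.0760/0.9240 = 38.7 kΩ.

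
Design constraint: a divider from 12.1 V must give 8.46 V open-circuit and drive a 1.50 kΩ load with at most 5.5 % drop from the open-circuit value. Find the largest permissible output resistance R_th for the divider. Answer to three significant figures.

Loading drop = R_th/(R_th + R_L) ≤ 0.0550, so R_th ≤ R_L · ε/(1−ε) = 1.50 kΩ × 0.0550/0.9450 = 87.3 Ω.

R_th ≤ 87.3 Ω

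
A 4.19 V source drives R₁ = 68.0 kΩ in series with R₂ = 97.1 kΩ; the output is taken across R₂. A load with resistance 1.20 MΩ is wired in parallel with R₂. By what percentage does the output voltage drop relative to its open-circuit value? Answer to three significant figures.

3.23 %

The divider's output (Thévenin) resistance is R₁‖R₂ = 39.99 kΩ.
Fractional drop under load = R_th/(R_th + R_L) = 39.99 / (39.99 + 1200) = 0.03225.
So the output falls by 3.23 %.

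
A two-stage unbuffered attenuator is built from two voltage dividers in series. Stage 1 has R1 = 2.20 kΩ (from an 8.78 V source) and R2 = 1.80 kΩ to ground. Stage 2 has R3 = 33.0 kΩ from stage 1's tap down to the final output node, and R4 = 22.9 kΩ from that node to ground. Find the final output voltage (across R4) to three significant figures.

V_out ≈ 1.59 V

Stage 2 presents R3+R4 = 55.90 kΩ as a load on stage 1's tap.
Stage 1's lower leg becomes R2‖(R3+R4) = 1.744 kΩ, so V_mid = 8.78 × 1.744/3.944 = 3.882 V.
Stage 2 is itself unloaded: V_out = V_mid × R4/(R3+R4) = 3.882 × 22.9/55.90 = 1.59 V.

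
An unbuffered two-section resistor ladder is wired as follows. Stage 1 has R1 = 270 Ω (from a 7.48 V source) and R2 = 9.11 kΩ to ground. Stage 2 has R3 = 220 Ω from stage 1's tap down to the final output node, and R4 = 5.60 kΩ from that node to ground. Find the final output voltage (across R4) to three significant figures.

V_out ≈ 6.69 V

Stage 2 presents R3+R4 = 5820 Ω as a load on stage 1's tap.
Stage 1's lower leg becomes R2‖(R3+R4) = 3551 Ω, so V_mid = 7.48 × 3551/3821 = 6.951 V.
Stage 2 is itself unloaded: V_out = V_mid × R4/(R3+R4) = 6.951 × 5600/5820 = 6.69 V.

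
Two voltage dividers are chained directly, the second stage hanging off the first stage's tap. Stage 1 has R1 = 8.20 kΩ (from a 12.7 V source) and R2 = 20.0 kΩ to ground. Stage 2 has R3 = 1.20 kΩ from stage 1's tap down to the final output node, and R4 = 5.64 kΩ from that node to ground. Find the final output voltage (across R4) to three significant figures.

Stage 2 presents R3+R4 = 6.840 kΩ as a load on stage 1's tap.
Stage 1's lower leg becomes R2‖(R3+R4) = 5.097 kΩ, so V_mid = 12.7 × 5.097/13.30 = 4.868 V.
Stage 2 is itself unloaded: V_out = V_mid × R4/(R3+R4) = 4.868 × 5.64/6.840 = 4.01 V.

V_out ≈ 4.01 V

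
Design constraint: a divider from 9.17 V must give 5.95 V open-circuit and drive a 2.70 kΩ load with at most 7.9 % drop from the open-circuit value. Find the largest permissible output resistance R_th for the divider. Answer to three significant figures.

Loading drop = R_th/(R_th + R_L) ≤ 0.0790, so R_th ≤ R_L · ε/(1−ε) = 2.70 kΩ × 0.0790/0.9210 = 232 Ω.
(Any R1, R2 with R2/(R1+R2) = 0.649 and R1‖R2 ≤ 232 Ω will meet the spec.)

R_th ≤ 232 Ω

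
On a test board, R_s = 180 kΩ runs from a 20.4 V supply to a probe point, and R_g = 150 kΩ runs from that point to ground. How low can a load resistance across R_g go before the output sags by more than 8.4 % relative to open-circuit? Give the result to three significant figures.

Output resistance R_th = R_s‖R_g = (180 × 150)/330.0 = 81.82 kΩ.
The fractional drop is R_th/(R_th + R_L); requiring this ≤ 0.0840 gives R_L ≥ R_th(1/0.0840 − 1) = 81.82 × 10.90 = 892 kΩ.

R_L(min) ≈ 892 kΩ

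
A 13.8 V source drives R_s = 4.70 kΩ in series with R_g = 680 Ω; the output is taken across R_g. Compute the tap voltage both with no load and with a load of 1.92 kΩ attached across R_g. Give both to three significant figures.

Open-circuit: V = 13.8 × 680/(4700 + 680) = 1.74 V.
With the load, R_g becomes R_g‖R_L = 502.2 Ω, so V = 13.8 × 502.2/5202 = 1.33 V.

Unloaded: 1.74 V; loaded: 1.33 V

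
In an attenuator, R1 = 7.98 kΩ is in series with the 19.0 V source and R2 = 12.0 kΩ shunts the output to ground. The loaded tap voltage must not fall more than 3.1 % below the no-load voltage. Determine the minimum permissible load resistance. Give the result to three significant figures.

R_L(min) ≈ 150 kΩ

Output resistance R_th = R1‖R2 = (7.98 × 12.0)/19.98 = 4.793 kΩ.
The fractional drop is R_th/(R_th + R_L); requiring this ≤ 0.0310 gives R_L ≥ R_th(1/0.0310 − 1) = 4.793 × 31.26 = 150 kΩ.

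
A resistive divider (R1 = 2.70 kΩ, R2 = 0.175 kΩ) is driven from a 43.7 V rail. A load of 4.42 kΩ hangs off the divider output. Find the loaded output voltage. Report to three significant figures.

The load sits in parallel with R2: R2‖R_L = (175 × 4420) / (175 + 4420) = 168.3 Ω.
V_out = 43.7 × 168.3 / (2700 + 168.3) = 43.7 × 168.3/2868 = 2.56 V.

V_out ≈ 2.56 V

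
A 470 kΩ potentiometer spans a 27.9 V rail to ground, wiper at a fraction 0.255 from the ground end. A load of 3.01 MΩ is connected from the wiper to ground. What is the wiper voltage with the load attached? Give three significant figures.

The wiper splits the pot into (1−α)R = 350.1 kΩ above and αR = 119.8 kΩ below.
Lower section ‖ load = 115.3 kΩ.
V_wiper = 27.9 × 115.3/(350.1 + 115.3) = 6.91 V.

V ≈ 6.91 V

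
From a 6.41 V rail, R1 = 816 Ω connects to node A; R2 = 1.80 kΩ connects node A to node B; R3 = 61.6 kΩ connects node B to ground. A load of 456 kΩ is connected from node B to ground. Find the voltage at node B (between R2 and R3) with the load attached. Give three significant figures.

V ≈ 6.12 V

At node B, R3 is in parallel with the load: R3‖R_L = 54270 Ω.
Below node A the resistance is R2 + (R3‖R_L) = 56070 Ω, so V_A = 6.41 × 56070/56880 = 6.318 V.
Then V_B = V_A × (R3‖R_L)/(R2 + R3‖R_L) = 6.318 × 54270/56070 = 6.12 V.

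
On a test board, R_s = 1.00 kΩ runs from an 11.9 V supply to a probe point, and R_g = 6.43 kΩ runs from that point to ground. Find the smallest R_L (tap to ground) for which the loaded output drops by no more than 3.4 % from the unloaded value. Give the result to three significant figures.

R_L(min) ≈ 24.6 kΩ

Output resistance R_th = R_s‖R_g = (1000 × 6430)/7430 = 865.4 Ω.
The fractional drop is R_th/(R_th + R_L); requiring this ≤ 0.0340 gives R_L ≥ R_th(1/0.0340 − 1) = 865.4 × 28.41 = 24.6 kΩ.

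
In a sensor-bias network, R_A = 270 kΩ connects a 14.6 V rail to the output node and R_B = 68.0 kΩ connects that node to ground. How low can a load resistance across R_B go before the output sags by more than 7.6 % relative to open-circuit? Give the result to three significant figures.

R_L(min) ≈ 660 kΩ

Output resistance R_th = R_A‖R_B = (270 × 68.0)/338.0 = 54.32 kΩ.
The fractional drop is R_th/(R_th + R_L); requiring this ≤ 0.0760 gives R_L ≥ R_th(1/0.0760 − 1) = 54.32 × 12.16 = 660 kΩ.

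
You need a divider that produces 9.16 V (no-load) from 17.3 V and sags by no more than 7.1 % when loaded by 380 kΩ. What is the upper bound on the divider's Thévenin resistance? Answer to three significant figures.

R_th ≤ 29.0 kΩ

Loading drop = R_th/(R_th + R_L) ≤ 0.0710, so R_th ≤ R_L · ε/(1−ε) = 380 kΩ × 0.0710/0.9290 = 29.0 kΩ.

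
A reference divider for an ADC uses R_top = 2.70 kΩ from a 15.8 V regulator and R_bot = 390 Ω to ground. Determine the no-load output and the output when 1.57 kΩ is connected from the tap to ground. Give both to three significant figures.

Open-circuit: V = 15.8 × 390/(2700 + 390) = 1.99 V.
With the load, R_bot becomes R_bot‖R_L = 312.4 Ω, so V = 15.8 × 312.4/3012 = 1.64 V.

Unloaded: 1.99 V; loaded: 1.64 V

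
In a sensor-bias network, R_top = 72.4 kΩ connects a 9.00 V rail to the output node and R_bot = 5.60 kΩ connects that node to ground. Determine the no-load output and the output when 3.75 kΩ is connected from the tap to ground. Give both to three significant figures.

Unloaded: 0.646 V; loaded: 0.271 V

Open-circuit: V = 9.00 × 5.60/(72.4 + 5.60) = 0.646 V.
With the load, R_bot becomes R_bot‖R_L = 2.246 kΩ, so V = 9.00 × 2.246/74.65 = 0.271 V.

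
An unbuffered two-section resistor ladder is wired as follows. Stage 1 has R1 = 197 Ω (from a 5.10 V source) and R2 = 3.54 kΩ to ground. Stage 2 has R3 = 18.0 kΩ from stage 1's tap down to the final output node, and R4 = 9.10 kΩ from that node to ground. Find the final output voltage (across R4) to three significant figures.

V_out ≈ 1.61 V

Stage 2 presents R3+R4 = 27100 Ω as a load on stage 1's tap.
Stage 1's lower leg becomes R2‖(R3+R4) = 3131 Ω, so V_mid = 5.10 × 3131/3328 = 4.798 V.
Stage 2 is itself unloaded: V_out = V_mid × R4/(R3+R4) = 4.798 × 9100/27100 = 1.61 V.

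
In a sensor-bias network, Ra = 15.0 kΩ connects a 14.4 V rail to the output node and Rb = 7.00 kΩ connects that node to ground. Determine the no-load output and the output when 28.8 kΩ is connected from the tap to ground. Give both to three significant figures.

Open-circuit: V = 14.4 × 7.00/(15.0 + 7.00) = 4.58 V.
With the load, Rb becomes Rb‖R_L = 5.631 kΩ, so V = 14.4 × 5.631/20.63 = 3.93 V.

Unloaded: 4.58 V; loaded: 3.93 V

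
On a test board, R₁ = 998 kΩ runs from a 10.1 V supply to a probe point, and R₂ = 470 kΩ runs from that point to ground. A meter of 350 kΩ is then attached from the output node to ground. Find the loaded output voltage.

V_out ≈ 1.69 V

The load sits in parallel with R₂: R₂‖R_L = (470 × 350) / (470 + 350) = 200.6 kΩ.
V_out = 10.1 × 200.6 / (998 + 200.6) = 10.1 × 200.6/1199 = 1.69 V.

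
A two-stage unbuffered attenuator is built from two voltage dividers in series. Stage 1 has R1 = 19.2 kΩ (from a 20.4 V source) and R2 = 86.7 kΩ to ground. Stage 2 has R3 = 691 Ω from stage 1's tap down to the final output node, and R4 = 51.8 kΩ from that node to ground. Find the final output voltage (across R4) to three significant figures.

V_out ≈ 12.7 V

Stage 2 presents R3+R4 = 52490 Ω as a load on stage 1's tap.
Stage 1's lower leg becomes R2‖(R3+R4) = 32700 Ω, so V_mid = 20.4 × 32700/51900 = 12.85 V.
Stage 2 is itself unloaded: V_out = V_mid × R4/(R3+R4) = 12.85 × 51800/52490 = 12.7 V.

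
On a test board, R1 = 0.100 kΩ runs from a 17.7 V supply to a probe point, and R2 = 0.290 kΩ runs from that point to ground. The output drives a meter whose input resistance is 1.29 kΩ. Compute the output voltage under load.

The load sits in parallel with R2: R2‖R_L = (290 × 1290) / (290 + 1290) = 236.8 Ω.
V_out = 17.7 × 236.8 / (100 + 236.8) = 17.7 × 236.8/336.8 = 12.4 V.
(Unloaded it would have been 13.2 V.)

V_out ≈ 12.4 V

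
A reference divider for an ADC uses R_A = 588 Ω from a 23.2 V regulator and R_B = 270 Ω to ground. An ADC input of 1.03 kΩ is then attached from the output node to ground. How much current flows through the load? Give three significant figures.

R_B‖R_L = 213.9 Ω; V_out = 23.2 × 213.9/801.9 = 6.189 V.
I_L = V_out / R_L = 6.189 / 1.03 kΩ = 6.01 mA.

I_L ≈ 6.01 mA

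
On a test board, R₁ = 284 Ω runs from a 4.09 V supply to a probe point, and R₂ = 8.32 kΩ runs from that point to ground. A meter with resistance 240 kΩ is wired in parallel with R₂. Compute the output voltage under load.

The load sits in parallel with R₂: R₂‖R_L = (8320 × 240000) / (8320 + 240000) = 8041 Ω.
V_out = 4.09 × 8041 / (284 + 8041) = 4.09 × 8041/8325 = 3.95 V.
(Unloaded it would have been 3.95 V.)

V_out ≈ 3.95 V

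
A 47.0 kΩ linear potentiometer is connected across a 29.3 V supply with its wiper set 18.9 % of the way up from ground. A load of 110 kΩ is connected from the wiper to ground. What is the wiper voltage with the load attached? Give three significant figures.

The wiper splits the pot into (1−α)R = 38.12 kΩ above and αR = 8.883 kΩ below.
Lower section ‖ load = 8.219 kΩ.
V_wiper = 29.3 × 8.219/(38.12 + 8.219) = 5.20 V.

V ≈ 5.20 V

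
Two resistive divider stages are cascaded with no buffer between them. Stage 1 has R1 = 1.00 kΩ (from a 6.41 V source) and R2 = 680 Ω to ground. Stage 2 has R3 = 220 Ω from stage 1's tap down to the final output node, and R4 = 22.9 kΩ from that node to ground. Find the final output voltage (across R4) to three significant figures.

V_out ≈ 2.53 V

Stage 2 presents R3+R4 = 23120 Ω as a load on stage 1's tap.
Stage 1's lower leg becomes R2‖(R3+R4) = 660.6 Ω, so V_mid = 6.41 × 660.6/1661 = 2.550 V.
Stage 2 is itself unloaded: V_out = V_mid × R4/(R3+R4) = 2.550 × 22900/23120 = 2.53 V.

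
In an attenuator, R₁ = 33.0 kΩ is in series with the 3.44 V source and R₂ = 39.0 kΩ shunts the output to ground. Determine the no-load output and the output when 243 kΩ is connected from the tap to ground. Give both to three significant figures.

Unloaded: 1.86 V; loaded: 1.74 V

Open-circuit: V = 3.44 × 39.0/(33.0 + 39.0) = 1.86 V.
With the load, R₂ becomes R₂‖R_L = 33.61 kΩ, so V = 3.44 × 33.61/66.61 = 1.74 V.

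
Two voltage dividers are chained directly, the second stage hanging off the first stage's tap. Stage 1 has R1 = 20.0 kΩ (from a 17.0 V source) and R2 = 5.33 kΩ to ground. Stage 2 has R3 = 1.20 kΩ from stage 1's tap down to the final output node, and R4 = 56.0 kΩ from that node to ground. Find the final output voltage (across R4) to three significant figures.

V_out ≈ 3.26 V

Stage 2 presents R3+R4 = 57.20 kΩ as a load on stage 1's tap.
Stage 1's lower leg becomes R2‖(R3+R4) = 4.876 kΩ, so V_mid = 17.0 × 4.876/24.88 = 3.332 V.
Stage 2 is itself unloaded: V_out = V_mid × R4/(R3+R4) = 3.332 × 56.0/57.20 = 3.26 V.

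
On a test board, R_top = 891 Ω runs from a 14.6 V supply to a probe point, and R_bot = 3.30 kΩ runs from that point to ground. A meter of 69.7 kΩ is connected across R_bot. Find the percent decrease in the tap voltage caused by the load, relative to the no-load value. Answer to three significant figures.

0.997 %

The divider's output (Thévenin) resistance is R_top‖R_bot = 701.6 Ω.
Fractional drop under load = R_th/(R_th + R_L) = 701.6 / (701.6 + 69700) = 0.009965.
So the output falls by 0.997 %.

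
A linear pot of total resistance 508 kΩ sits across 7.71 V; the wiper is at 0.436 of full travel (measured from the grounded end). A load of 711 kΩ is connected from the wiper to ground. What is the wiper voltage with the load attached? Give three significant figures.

V ≈ 2.86 V

The wiper splits the pot into (1−α)R = 286.5 kΩ above and αR = 221.5 kΩ below.
Lower section ‖ load = 168.9 kΩ.
V_wiper = 7.71 × 168.9/(286.5 + 168.9) = 2.86 V.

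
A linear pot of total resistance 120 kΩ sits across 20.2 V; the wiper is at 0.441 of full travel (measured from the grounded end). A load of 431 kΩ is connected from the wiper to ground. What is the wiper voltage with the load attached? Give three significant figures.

V ≈ 8.34 V

The wiper splits the pot into (1−α)R = 67.08 kΩ above and αR = 52.92 kΩ below.
Lower section ‖ load = 47.13 kΩ.
V_wiper = 20.2 × 47.13/(67.08 + 47.13) = 8.34 V.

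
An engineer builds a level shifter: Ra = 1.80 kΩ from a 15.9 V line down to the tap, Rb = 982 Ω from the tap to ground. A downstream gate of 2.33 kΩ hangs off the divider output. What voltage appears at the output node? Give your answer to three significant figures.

The load sits in parallel with Rb: Rb‖R_L = (982 × 2330) / (982 + 2330) = 690.8 Ω.
V_out = 15.9 × 690.8 / (1800 + 690.8) = 15.9 × 690.8/2491 = 4.41 V.
(Unloaded it would have been 5.61 V.)

V_out ≈ 4.41 V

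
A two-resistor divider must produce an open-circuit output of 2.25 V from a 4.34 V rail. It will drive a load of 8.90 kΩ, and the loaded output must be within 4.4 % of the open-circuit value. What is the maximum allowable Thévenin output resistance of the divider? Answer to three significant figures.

R_th ≤ 410 Ω

Loading drop = R_th/(R_th + R_L) ≤ 0.0440, so R_th ≤ R_L · ε/(1−ε) = 8.90 kΩ × 0.0440/0.9560 = 410 Ω.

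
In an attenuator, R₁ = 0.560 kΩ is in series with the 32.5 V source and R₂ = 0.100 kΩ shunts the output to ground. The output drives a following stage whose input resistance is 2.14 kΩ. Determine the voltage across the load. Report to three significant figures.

V_out ≈ 4.74 V

The load sits in parallel with R₂: R₂‖R_L = (100 × 2140) / (100 + 2140) = 95.54 Ω.
V_out = 32.5 × 95.54 / (560 + 95.54) = 32.5 × 95.54/655.5 = 4.74 V.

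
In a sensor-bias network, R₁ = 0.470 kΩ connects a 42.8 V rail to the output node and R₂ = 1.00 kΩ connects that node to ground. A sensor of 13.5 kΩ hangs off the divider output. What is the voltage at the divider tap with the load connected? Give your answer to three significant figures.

V_out ≈ 28.4 V

The load sits in parallel with R₂: R₂‖R_L = (1000 × 13500) / (1000 + 13500) = 931.0 Ω.
V_out = 42.8 × 931.0 / (470 + 931.0) = 42.8 × 931.0/1401 = 28.4 V.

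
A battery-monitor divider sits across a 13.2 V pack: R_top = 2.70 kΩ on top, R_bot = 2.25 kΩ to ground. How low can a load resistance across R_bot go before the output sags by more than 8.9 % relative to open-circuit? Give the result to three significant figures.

Output resistance R_th = R_top‖R_bot = (2.70 × 2.25)/4.950 = 1.227 kΩ.
The fractional drop is R_th/(R_th + R_L); requiring this ≤ 0.0890 gives R_L ≥ R_th(1/0.0890 − 1) = 1.227 × 10.24 = 12.6 kΩ.

R_L(min) ≈ 12.6 kΩ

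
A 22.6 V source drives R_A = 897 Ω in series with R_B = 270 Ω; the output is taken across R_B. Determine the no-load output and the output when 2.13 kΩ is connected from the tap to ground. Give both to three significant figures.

Open-circuit: V = 22.6 × 270/(897 + 270) = 5.23 V.
With the load, R_B becomes R_B‖R_L = 239.6 Ω, so V = 22.6 × 239.6/1137 = 4.76 V.

Unloaded: 5.23 V; loaded: 4.76 V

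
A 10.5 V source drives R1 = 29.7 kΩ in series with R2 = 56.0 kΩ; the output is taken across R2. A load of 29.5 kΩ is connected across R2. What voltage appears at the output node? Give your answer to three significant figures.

V_out ≈ 4.14 V

The load sits in parallel with R2: R2‖R_L = (56.0 × 29.5) / (56.0 + 29.5) = 19.32 kΩ.
V_out = 10.5 × 19.32 / (29.7 + 19.32) = 10.5 × 19.32/49.02 = 4.14 V.
(Unloaded it would have been 6.86 V.)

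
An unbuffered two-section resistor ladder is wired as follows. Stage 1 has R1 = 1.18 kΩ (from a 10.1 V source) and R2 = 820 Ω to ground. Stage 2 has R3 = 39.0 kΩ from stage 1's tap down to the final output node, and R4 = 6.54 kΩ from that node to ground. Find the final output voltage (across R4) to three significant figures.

V_out ≈ 0.588 V

Stage 2 presents R3+R4 = 45540 Ω as a load on stage 1's tap.
Stage 1's lower leg becomes R2‖(R3+R4) = 805.5 Ω, so V_mid = 10.1 × 805.5/1985 = 4.097 V.
Stage 2 is itself unloaded: V_out = V_mid × R4/(R3+R4) = 4.097 × 6540/45540 = 0.588 V.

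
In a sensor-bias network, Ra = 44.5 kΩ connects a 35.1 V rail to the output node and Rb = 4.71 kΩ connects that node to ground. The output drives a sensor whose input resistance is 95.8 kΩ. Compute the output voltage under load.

The load sits in parallel with Rb: Rb‖R_L = (4.71 × 95.8) / (4.71 + 95.8) = 4.489 kΩ.
V_out = 35.1 × 4.489 / (44.5 + 4.489) = 35.1 × 4.489/48.99 = 3.22 V.

V_out ≈ 3.22 V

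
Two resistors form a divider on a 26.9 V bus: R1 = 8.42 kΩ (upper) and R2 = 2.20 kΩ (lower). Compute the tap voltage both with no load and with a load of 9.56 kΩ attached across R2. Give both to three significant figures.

Open-circuit: V = 26.9 × 2.20/(8.42 + 2.20) = 5.57 V.
With the load, R2 becomes R2‖R_L = 1.788 kΩ, so V = 26.9 × 1.788/10.21 = 4.71 V.

Unloaded: 5.57 V; loaded: 4.71 V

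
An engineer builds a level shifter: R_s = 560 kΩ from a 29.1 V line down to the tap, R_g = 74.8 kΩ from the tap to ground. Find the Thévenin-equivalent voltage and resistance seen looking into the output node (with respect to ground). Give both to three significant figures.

V_th is the open-circuit tap voltage: 29.1 × 74.8/(560 + 74.8) = 3.43 V.
With the supply zeroed, R_s and R_g appear in parallel from the tap: R_th = R_s‖R_g = (560 × 74.8)/634.8 = 66.0 kΩ.

V_th = 3.43 V, R_th = 66.0 kΩ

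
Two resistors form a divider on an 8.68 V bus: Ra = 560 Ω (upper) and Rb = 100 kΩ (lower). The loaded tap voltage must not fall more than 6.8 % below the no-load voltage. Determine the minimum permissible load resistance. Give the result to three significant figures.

R_L(min) ≈ 7.63 kΩ

Output resistance R_th = Ra‖Rb = (560 × 100000)/100600 = 556.9 Ω.
The fractional drop is R_th/(R_th + R_L); requiring this ≤ 0.0680 gives R_L ≥ R_th(1/0.0680 − 1) = 556.9 × 13.71 = 7.63 kΩ.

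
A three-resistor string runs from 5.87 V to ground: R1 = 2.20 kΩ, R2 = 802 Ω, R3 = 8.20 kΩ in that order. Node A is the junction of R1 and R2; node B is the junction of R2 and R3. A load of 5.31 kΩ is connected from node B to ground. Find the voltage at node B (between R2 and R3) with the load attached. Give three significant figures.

At node B, R3 is in parallel with the load: R3‖R_L = 3223 Ω.
Below node A the resistance is R2 + (R3‖R_L) = 4025 Ω, so V_A = 5.87 × 4025/6225 = 3.795 V.
Then V_B = V_A × (R3‖R_L)/(R2 + R3‖R_L) = 3.795 × 3223/4025 = 3.04 V.

V ≈ 3.04 V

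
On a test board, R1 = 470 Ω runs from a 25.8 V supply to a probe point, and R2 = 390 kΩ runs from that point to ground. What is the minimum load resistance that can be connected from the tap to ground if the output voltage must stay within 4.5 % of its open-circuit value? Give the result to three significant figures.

Output resistance R_th = R1‖R2 = (470 × 390000)/390500 = 469.4 Ω.
The fractional drop is R_th/(R_th + R_L); requiring this ≤ 0.0450 gives R_L ≥ R_th(1/0.0450 − 1) = 469.4 × 21.22 = 9.96 kΩ.

R_L(min) ≈ 9.96 kΩ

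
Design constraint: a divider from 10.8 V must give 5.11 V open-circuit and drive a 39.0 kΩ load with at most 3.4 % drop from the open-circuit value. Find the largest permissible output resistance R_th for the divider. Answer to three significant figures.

Loading drop = R_th/(R_th + R_L) ≤ 0.0340, so R_th ≤ R_L · ε/(1−ε) = 39.0 kΩ × 0.0340/0.9660 = 1.37 kΩ.
(Any R1, R2 with R2/(R1+R2) = 0.473 and R1‖R2 ≤ 1.37 kΩ will meet the spec.)

R_th ≤ 1.37 kΩ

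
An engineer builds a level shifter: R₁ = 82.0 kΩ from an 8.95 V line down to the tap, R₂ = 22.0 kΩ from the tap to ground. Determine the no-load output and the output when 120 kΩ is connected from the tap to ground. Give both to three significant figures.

Unloaded: 1.89 V; loaded: 1.65 V

Open-circuit: V = 8.95 × 22.0/(82.0 + 22.0) = 1.89 V.
With the load, R₂ becomes R₂‖R_L = 18.59 kΩ, so V = 8.95 × 18.59/100.6 = 1.65 V.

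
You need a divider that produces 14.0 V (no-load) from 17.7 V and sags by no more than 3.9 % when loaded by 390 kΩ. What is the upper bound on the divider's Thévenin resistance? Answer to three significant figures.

Loading drop = R_th/(R_th + R_L) ≤ 0.0390, so R_th ≤ R_L · ε/(1−ε) = 390 kΩ × 0.0390/0.9610 = 15.8 kΩ.

R_th ≤ 15.8 kΩ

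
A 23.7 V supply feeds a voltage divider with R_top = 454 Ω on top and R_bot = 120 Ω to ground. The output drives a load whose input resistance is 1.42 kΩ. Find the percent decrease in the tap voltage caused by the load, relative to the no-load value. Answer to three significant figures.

6.27 %

The divider's output (Thévenin) resistance is R_top‖R_bot = 94.91 Ω.
Fractional drop under load = R_th/(R_th + R_L) = 94.91 / (94.91 + 1420) = 0.06265.
So the output falls by 6.27 %.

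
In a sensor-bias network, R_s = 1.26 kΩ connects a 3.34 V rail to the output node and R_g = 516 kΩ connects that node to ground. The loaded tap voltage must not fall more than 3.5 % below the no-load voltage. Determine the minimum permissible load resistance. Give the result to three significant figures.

Output resistance R_th = R_s‖R_g = (1.26 × 516)/517.3 = 1.257 kΩ.
The fractional drop is R_th/(R_th + R_L); requiring this ≤ 0.0350 gives R_L ≥ R_th(1/0.0350 − 1) = 1.257 × 27.57 = 34.7 kΩ.

R_L(min) ≈ 34.7 kΩ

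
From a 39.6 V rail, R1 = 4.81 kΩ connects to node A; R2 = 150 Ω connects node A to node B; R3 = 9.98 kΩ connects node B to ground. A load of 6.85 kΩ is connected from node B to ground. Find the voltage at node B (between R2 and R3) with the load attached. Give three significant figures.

V ≈ 17.8 V

At node B, R3 is in parallel with the load: R3‖R_L = 4062 Ω.
Below node A the resistance is R2 + (R3‖R_L) = 4212 Ω, so V_A = 39.6 × 4212/9022 = 18.49 V.
Then V_B = V_A × (R3‖R_L)/(R2 + R3‖R_L) = 18.49 × 4062/4212 = 17.8 V.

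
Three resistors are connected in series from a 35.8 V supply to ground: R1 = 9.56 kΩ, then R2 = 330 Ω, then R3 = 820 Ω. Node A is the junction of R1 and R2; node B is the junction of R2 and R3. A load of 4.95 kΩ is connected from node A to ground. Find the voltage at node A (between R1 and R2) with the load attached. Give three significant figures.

Below node A the series string R2+R3 = 1150 Ω sits in parallel with the 4950 Ω load: 933.2 Ω.
V_A = 35.8 × 933.2/(9560 + 933.2) = 3.18 V.

V ≈ 3.18 V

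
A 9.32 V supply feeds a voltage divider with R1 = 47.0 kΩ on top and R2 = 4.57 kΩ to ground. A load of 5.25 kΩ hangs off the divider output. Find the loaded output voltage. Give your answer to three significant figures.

V_out ≈ 0.461 V

The load sits in parallel with R2: R2‖R_L = (4.57 × 5.25) / (4.57 + 5.25) = 2.443 kΩ.
V_out = 9.32 × 2.443 / (47.0 + 2.443) = 9.32 × 2.443/49.44 = 0.461 V.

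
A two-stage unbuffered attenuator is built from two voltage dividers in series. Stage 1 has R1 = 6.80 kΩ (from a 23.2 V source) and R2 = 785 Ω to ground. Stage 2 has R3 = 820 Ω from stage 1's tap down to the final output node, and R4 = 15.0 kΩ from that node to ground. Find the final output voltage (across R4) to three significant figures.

V_out ≈ 2.18 V

Stage 2 presents R3+R4 = 15820 Ω as a load on stage 1's tap.
Stage 1's lower leg becomes R2‖(R3+R4) = 747.9 Ω, so V_mid = 23.2 × 747.9/7548 = 2.299 V.
Stage 2 is itself unloaded: V_out = V_mid × R4/(R3+R4) = 2.299 × 15000/15820 = 2.18 V.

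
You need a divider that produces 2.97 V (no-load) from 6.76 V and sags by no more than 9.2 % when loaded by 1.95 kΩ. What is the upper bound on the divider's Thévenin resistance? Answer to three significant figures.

Loading drop = R_th/(R_th + R_L) ≤ 0.0920, so R_th ≤ R_L · ε/(1−ε) = 1.95 kΩ × 0.0920/0.9080 = 198 Ω.
(Any R1, R2 with R2/(R1+R2) = 0.439 and R1‖R2 ≤ 198 Ω will meet the spec.)

R_th ≤ 198 Ω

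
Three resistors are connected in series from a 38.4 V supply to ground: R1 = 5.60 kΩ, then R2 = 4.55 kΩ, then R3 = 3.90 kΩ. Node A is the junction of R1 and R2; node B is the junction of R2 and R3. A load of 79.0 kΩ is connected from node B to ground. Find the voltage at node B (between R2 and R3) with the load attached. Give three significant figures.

V ≈ 10.3 V

At node B, R3 is in parallel with the load: R3‖R_L = 3.717 kΩ.
Below node A the resistance is R2 + (R3‖R_L) = 8.267 kΩ, so V_A = 38.4 × 8.267/13.87 = 22.89 V.
Then V_B = V_A × (R3‖R_L)/(R2 + R3‖R_L) = 22.89 × 3.717/8.267 = 10.3 V.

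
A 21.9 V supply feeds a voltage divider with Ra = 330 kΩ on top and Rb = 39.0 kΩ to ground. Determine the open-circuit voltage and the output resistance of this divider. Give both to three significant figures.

V_th is the open-circuit tap voltage: 21.9 × 39.0/(330 + 39.0) = 2.31 V.
With the supply zeroed, Ra and Rb appear in parallel from the tap: R_th = Ra‖Rb = (330 × 39.0)/369.0 = 34.9 kΩ.

V_th = 2.31 V, R_th = 34.9 kΩ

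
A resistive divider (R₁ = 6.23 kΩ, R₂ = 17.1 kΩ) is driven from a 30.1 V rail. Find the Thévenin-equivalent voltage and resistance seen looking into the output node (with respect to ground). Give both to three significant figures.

V_th is the open-circuit tap voltage: 30.1 × 17.1/(6.23 + 17.1) = 22.1 V.
With the supply zeroed, R₁ and R₂ appear in parallel from the tap: R_th = R₁‖R₂ = (6.23 × 17.1)/23.33 = 4.57 kΩ.

V_th = 22.1 V, R_th = 4.57 kΩ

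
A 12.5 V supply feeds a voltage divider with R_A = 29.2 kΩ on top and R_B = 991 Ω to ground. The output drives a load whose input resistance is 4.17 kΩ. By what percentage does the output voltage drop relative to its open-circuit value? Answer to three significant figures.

18.7 %

Unloaded V = 12.5 × 991/30190 = 0.4103 V.
Loaded: R_B‖R_L = 800.7 Ω, giving V = 12.5 × 800.7/30000 = 0.3336 V.
Drop = (0.4103 − 0.3336) / 0.4103 = 18.7 %.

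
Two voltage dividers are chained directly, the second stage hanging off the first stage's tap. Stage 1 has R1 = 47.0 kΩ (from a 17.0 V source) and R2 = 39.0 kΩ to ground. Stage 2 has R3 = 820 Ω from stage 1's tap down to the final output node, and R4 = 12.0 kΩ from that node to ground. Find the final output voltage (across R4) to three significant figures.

Stage 2 presents R3+R4 = 12820 Ω as a load on stage 1's tap.
Stage 1's lower leg becomes R2‖(R3+R4) = 9648 Ω, so V_mid = 17.0 × 9648/56650 = 2.895 V.
Stage 2 is itself unloaded: V_out = V_mid × R4/(R3+R4) = 2.895 × 12000/12820 = 2.71 V.

V_out ≈ 2.71 V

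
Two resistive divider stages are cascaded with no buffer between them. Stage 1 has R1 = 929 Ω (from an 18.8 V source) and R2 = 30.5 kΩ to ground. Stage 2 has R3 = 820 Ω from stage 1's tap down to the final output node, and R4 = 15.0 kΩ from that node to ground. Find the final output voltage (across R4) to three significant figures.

Stage 2 presents R3+R4 = 15820 Ω as a load on stage 1's tap.
Stage 1's lower leg becomes R2‖(R3+R4) = 10420 Ω, so V_mid = 18.8 × 10420/11350 = 17.26 V.
Stage 2 is itself unloaded: V_out = V_mid × R4/(R3+R4) = 17.26 × 15000/15820 = 16.4 V.

V_out ≈ 16.4 V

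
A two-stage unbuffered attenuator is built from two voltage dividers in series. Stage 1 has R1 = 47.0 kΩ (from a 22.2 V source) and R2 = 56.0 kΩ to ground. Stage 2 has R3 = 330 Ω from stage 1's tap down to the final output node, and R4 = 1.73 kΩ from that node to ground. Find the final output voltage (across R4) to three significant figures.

Stage 2 presents R3+R4 = 2060 Ω as a load on stage 1's tap.
Stage 1's lower leg becomes R2‖(R3+R4) = 1987 Ω, so V_mid = 22.2 × 1987/48990 = 0.9004 V.
Stage 2 is itself unloaded: V_out = V_mid × R4/(R3+R4) = 0.9004 × 1730/2060 = 0.756 V.

V_out ≈ 0.756 V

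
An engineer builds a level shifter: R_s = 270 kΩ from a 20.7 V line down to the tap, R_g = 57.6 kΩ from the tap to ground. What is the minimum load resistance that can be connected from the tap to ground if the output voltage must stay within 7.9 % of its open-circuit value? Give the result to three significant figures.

R_L(min) ≈ 553 kΩ

Output resistance R_th = R_s‖R_g = (270 × 57.6)/327.6 = 47.47 kΩ.
The fractional drop is R_th/(R_th + R_L); requiring this ≤ 0.0790 gives R_L ≥ R_th(1/0.0790 − 1) = 47.47 × 11.66 = 553 kΩ.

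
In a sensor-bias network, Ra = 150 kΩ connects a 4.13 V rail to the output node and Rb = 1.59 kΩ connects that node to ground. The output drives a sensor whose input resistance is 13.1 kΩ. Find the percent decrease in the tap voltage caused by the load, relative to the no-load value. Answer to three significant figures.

The divider's output (Thévenin) resistance is Ra‖Rb = 1.573 kΩ.
Fractional drop under load = R_th/(R_th + R_L) = 1.573 / (1.573 + 13.1) = 0.1072.
So the output falls by 10.7 %.

10.7 %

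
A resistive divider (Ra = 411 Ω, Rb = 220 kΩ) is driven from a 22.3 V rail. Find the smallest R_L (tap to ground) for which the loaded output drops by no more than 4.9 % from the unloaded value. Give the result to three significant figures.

R_L(min) ≈ 7.96 kΩ

Output resistance R_th = Ra‖Rb = (411 × 220000)/220400 = 410.2 Ω.
The fractional drop is R_th/(R_th + R_L); requiring this ≤ 0.0490 gives R_L ≥ R_th(1/0.0490 − 1) = 410.2 × 19.41 = 7.96 kΩ.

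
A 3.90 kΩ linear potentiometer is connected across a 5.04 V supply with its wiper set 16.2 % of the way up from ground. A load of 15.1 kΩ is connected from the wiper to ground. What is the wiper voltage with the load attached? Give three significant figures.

V ≈ 0.789 V

The wiper splits the pot into (1−α)R = 3268 Ω above and αR = 631.8 Ω below.
Lower section ‖ load = 606.4 Ω.
V_wiper = 5.04 × 606.4/(3268 + 606.4) = 0.789 V.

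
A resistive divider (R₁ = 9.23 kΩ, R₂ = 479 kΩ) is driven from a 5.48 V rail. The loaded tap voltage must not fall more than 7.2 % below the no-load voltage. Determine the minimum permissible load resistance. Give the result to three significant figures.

Output resistance R_th = R₁‖R₂ = (9.23 × 479)/488.2 = 9.056 kΩ.
The fractional drop is R_th/(R_th + R_L); requiring this ≤ 0.0720 gives R_L ≥ R_th(1/0.0720 − 1) = 9.056 × 12.89 = 117 kΩ.

R_L(min) ≈ 117 kΩ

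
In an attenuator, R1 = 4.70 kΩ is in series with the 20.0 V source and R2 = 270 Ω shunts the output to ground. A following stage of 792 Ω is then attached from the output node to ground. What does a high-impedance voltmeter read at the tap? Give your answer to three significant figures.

V_out ≈ 0.822 V

The load sits in parallel with R2: R2‖R_L = (270 × 792) / (270 + 792) = 201.4 Ω.
V_out = 20.0 × 201.4 / (4700 + 201.4) = 20.0 × 201.4/4901 = 0.822 V.
(Unloaded it would have been 1.09 V.)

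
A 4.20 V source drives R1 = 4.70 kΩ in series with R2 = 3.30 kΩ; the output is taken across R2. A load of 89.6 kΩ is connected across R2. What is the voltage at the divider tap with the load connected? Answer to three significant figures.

V_out ≈ 1.70 V

The load sits in parallel with R2: R2‖R_L = (3.30 × 89.6) / (3.30 + 89.6) = 3.183 kΩ.
V_out = 4.20 × 3.183 / (4.70 + 3.183) = 4.20 × 3.183/7.883 = 1.70 V.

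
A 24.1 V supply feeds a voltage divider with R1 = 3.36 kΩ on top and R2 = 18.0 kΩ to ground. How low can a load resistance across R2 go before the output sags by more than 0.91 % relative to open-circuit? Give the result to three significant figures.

Output resistance R_th = R1‖R2 = (3.36 × 18.0)/21.36 = 2.831 kΩ.
The fractional drop is R_th/(R_th + R_L); requiring this ≤ 0.00910 gives R_L ≥ R_th(1/0.00910 − 1) = 2.831 × 108.9 = 308 kΩ.

R_L(min) ≈ 308 kΩ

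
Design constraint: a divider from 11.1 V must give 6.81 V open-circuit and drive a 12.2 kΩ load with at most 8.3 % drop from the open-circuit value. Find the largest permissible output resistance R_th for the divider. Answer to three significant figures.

R_th ≤ 1.10 kΩ

Loading drop = R_th/(R_th + R_L) ≤ 0.0830, so R_th ≤ R_L · ε/(1−ε) = 12.2 kΩ × 0.0830/0.9170 = 1.10 kΩ.
(Any R1, R2 with R2/(R1+R2) = 0.614 and R1‖R2 ≤ 1.10 kΩ will meet the spec.)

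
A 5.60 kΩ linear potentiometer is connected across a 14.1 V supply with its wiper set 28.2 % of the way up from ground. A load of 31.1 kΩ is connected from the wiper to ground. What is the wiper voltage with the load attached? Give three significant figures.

The wiper splits the pot into (1−α)R = 4.021 kΩ above and αR = 1.579 kΩ below.
Lower section ‖ load = 1.503 kΩ.
V_wiper = 14.1 × 1.503/(4.021 + 1.503) = 3.84 V.

V ≈ 3.84 V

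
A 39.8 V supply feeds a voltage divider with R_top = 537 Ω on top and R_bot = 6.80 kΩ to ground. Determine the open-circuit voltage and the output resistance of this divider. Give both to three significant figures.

V_th is the open-circuit tap voltage: 39.8 × 6800/(537 + 6800) = 36.9 V.
With the supply zeroed, R_top and R_bot appear in parallel from the tap: R_th = R_top‖R_bot = (537 × 6800)/7337 = 498 Ω.

V_th = 36.9 V, R_th = 498 Ω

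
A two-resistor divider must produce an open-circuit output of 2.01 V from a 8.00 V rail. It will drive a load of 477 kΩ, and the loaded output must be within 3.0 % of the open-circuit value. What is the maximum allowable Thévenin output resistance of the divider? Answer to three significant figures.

R_th ≤ 14.8 kΩ

Loading drop = R_th/(R_th + R_L) ≤ 0.0300, so R_th ≤ R_L · ε/(1−ε) = 477 kΩ × 0.0300/0.9700 = 14.8 kΩ.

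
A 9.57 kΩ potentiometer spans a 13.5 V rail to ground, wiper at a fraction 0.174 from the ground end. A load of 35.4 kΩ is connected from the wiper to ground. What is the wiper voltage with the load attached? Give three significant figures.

The wiper splits the pot into (1−α)R = 7.905 kΩ above and αR = 1.665 kΩ below.
Lower section ‖ load = 1.590 kΩ.
V_wiper = 13.5 × 1.590/(7.905 + 1.590) = 2.26 V.

V ≈ 2.26 V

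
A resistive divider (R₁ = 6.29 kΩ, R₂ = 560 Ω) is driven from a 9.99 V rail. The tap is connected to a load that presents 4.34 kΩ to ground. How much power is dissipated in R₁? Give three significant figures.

P ≈ 13.6 mW

Total resistance from the source is R₁ + (R₂‖R_L) = 6786 Ω, so I = 9.99/6786 Ω = 1.472 mA.
P = I²·R₁ = (1.472 mA)² × 6.29 kΩ = 13.6 mW.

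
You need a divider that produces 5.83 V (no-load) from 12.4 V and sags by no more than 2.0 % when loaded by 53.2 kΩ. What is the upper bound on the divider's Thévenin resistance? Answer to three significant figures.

Loading drop = R_th/(R_th + R_L) ≤ 0.0200, so R_th ≤ R_L · ε/(1−ε) = 53.2 kΩ × 0.0200/0.9800 = 1.09 kΩ.

R_th ≤ 1.09 kΩ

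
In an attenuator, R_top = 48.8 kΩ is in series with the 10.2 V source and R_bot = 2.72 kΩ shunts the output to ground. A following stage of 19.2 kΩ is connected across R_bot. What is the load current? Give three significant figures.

I_L ≈ 0.0247 mA

R_bot‖R_L = 2.382 kΩ; V_out = 10.2 × 2.382/51.18 = 0.4748 V.
I_L = V_out / R_L = 0.4748 / 19.2 kΩ = 0.0247 mA.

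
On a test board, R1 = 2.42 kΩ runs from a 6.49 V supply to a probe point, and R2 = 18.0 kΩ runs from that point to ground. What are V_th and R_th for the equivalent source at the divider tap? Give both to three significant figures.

V_th is the open-circuit tap voltage: 6.49 × 18.0/(2.42 + 18.0) = 5.72 V.
With the supply zeroed, R1 and R2 appear in parallel from the tap: R_th = R1‖R2 = (2.42 × 18.0)/20.42 = 2.13 kΩ.

V_th = 5.72 V, R_th = 2.13 kΩ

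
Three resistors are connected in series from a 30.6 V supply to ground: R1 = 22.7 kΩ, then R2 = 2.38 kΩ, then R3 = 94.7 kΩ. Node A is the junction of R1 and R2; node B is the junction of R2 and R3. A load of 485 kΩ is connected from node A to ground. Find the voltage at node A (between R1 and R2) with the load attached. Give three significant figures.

Below node A the series string R2+R3 = 97.08 kΩ sits in parallel with the 485 kΩ load: 80.89 kΩ.
V_A = 30.6 × 80.89/(22.7 + 80.89) = 23.9 V.

V ≈ 23.9 V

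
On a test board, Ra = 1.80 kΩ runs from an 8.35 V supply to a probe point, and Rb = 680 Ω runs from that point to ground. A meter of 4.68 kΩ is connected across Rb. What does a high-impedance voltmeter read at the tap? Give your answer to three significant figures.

The load sits in parallel with Rb: Rb‖R_L = (680 × 4680) / (680 + 4680) = 593.7 Ω.
V_out = 8.35 × 593.7 / (1800 + 593.7) = 8.35 × 593.7/2394 = 2.07 V.

V_out ≈ 2.07 V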